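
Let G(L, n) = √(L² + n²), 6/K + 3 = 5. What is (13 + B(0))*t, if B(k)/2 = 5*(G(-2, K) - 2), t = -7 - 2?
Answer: 63 - 90*√13 ≈ -261.50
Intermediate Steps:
K = 3 (K = 6/(-3 + 5) = 6/2 = 6*(½) = 3)
t = -9
B(k) = -20 + 10*√13 (B(k) = 2*(5*(√((-2)² + 3²) - 2)) = 2*(5*(√(4 + 9) - 2)) = 2*(5*(√13 - 2)) = 2*(5*(-2 + √13)) = 2*(-10 + 5*√13) = -20 + 10*√13)
(13 + B(0))*t = (13 + (-20 + 10*√13))*(-9) = (-7 + 10*√13)*(-9) = 63 - 90*√13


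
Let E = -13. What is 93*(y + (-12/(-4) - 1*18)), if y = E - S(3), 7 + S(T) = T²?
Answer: -2790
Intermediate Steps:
S(T) = -7 + T²
y = -15 (y = -13 - (-7 + 3²) = -13 - (-7 + 9) = -13 - 1*2 = -13 - 2 = -15)
93*(y + (-12/(-4) - 1*18)) = 93*(-15 + (-12/(-4) - 1*18)) = 93*(-15 + (-12*(-¼) - 18)) = 93*(-15 + (3 - 18)) = 93*(-15 - 15) = 93*(-30) = -2790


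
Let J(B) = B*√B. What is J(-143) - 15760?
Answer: -15760 - 143*I*√143 ≈ -15760.0 - 1710.0*I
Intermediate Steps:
J(B) = B^(3/2)
J(-143) - 15760 = (-143)^(3/2) - 15760 = -143*I*√143 - 15760 = -15760 - 143*I*√143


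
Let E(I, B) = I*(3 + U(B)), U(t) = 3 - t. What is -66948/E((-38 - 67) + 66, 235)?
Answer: -22316/2977 ≈ -7.4961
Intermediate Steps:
E(I, B) = I*(6 - B) (E(I, B) = I*(3 + (3 - B)) = I*(6 - B))
-66948/E((-38 - 67) + 66, 235) = -66948*1/((6 - 1*235)*((-38 - 67) + 66)) = -66948*1/((-105 + 66)*(6 - 235)) = -66948/((-39*(-229))) = -66948/8931 = -66948*1/8931 = -22316/2977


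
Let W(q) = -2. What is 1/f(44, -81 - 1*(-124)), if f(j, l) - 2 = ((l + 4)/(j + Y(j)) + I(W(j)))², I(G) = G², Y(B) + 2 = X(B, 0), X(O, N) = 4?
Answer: 2116/57593 ≈ 0.036741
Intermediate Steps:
Y(B) = 2 (Y(B) = -2 + 4 = 2)
f(j, l) = 2 + (4 + (4 + l)/(2 + j))² (f(j, l) = 2 + ((l + 4)/(j + 2) + (-2)²)² = 2 + ((4 + l)/(2 + j) + 4)² = 2 + (4 + (4 + l)/(2 + j))²)
1/f(44, -81 - 1*(-124)) = 1/(2 + (12 + (-81 - 1*(-124)) + 4*44)²/(2 + 44)²) = 1/(2 + (12 + (-81 + 124) + 176)²/46²) = 1/(2 + (12 + 43 + 176)²/2116) = 1/(2 + (1/2116)*231²) = 1/(2 + (1/2116)*53361) = 1/(2 + 53361/2116) = 1/(57593/2116) = 2116/57593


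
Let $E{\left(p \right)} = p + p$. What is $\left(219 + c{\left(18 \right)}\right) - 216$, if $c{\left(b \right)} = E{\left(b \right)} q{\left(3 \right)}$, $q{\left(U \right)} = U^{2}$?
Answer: $327$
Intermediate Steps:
$E{\left(p \right)} = 2 p$
$c{\left(b \right)} = 18 b$ ($c{\left(b \right)} = 2 b 3^{2} = 2 b 9 = 18 b$)
$\left(219 + c{\left(18 \right)}\right) - 216 = \left(219 + 18 \cdot 18\right) - 216 = \left(219 + 324\right) - 216 = 543 - 216 = 327$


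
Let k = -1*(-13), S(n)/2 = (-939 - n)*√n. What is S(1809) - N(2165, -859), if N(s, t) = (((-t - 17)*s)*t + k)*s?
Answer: 3390166695405 - 16488*√201 ≈ 3.3902e+12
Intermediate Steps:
S(n) = 2*√n*(-939 - n) (S(n) = 2*((-939 - n)*√n) = 2*(√n*(-939 - n)) = 2*√n*(-939 - n))
k = 13
N(s, t) = s*(13 + s*t*(-17 - t)) (N(s, t) = (((-t - 17)*s)*t + 13)*s = (((-17 - t)*s)*t + 13)*s = ((s*(-17 - t))*t + 13)*s = (s*t*(-17 - t) + 13)*s = (13 + s*t*(-17 - t))*s = s*(13 + s*t*(-17 - t)))
S(1809) - N(2165, -859) = 2*√1809*(-939 - 1*1809) - 2165*(13 - 1*2165*(-859)² - 17*2165*(-859)) = 2*(3*√201)*(-939 - 1809) - 2165*(13 - 1*2165*737881 + 31615495) = 2*(3*√201)*(-2748) - 2165*(13 - 1597512365 + 31615495) = -16488*√201 - 2165*(-1565896857) = -16488*√201 - 1*(-3390166695405) = -16488*√201 + 3390166695405 = 3390166695405 - 16488*√201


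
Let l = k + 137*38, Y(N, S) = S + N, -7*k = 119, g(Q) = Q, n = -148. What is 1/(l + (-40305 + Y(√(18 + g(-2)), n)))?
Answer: -1/35260 ≈ -2.8361e-5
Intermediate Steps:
k = -17 (k = -⅐*119 = -17)
Y(N, S) = N + S
l = 5189 (l = -17 + 137*38 = -17 + 5206 = 5189)
1/(l + (-40305 + Y(√(18 + g(-2)), n))) = 1/(5189 + (-40305 + (√(18 - 2) - 148))) = 1/(5189 + (-40305 + (√16 - 148))) = 1/(5189 + (-40305 + (4 - 148))) = 1/(5189 + (-40305 - 144)) = 1/(5189 - 40449) = 1/(-35260) = -1/35260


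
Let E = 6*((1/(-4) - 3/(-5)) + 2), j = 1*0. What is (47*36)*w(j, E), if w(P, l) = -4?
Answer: -6768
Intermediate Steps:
j = 0
E = 141/10 (E = 6*((1*(-1/4) - 3*(-1/5)) + 2) = 6*((-1/4 + 3/5) + 2) = 6*(7/20 + 2) = 6*(47/20) = 141/10 ≈ 14.100)
(47*36)*w(j, E) = (47*36)*(-4) = 1692*(-4) = -6768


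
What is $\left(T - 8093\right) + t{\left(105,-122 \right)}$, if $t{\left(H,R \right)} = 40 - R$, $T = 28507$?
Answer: $20576$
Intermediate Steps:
$\left(T - 8093\right) + t{\left(105,-122 \right)} = \left(28507 - 8093\right) + \left(40 - -122\right) = 20414 + \left(40 + 122\right) = 20414 + 162 = 20576$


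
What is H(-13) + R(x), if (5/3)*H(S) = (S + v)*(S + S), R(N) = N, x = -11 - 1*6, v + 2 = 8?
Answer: 461/5 ≈ 92.200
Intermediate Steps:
v = 6 (v = -2 + 8 = 6)
x = -17 (x = -11 - 6 = -17)
H(S) = 6*S*(6 + S)/5 (H(S) = 3*((S + 6)*(S + S))/5 = 3*((6 + S)*(2*S))/5 = 3*(2*S*(6 + S))/5 = 6*S*(6 + S)/5)
H(-13) + R(x) = (6/5)*(-13)*(6 - 13) - 17 = (6/5)*(-13)*(-7) - 17 = 546/5 - 17 = 461/5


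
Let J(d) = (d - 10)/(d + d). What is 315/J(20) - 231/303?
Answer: 127183/101 ≈ 1259.2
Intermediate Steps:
J(d) = (-10 + d)/(2*d) (J(d) = (-10 + d)/((2*d)) = (-10 + d)*(1/(2*d)) = (-10 + d)/(2*d))
315/J(20) - 231/303 = 315/(((½)*(-10 + 20)/20)) - 231/303 = 315/(((½)*(1/20)*10)) - 231*1/303 = 315/(¼) - 77/101 = 315*4 - 77/101 = 1260 - 77/101 = 127183/101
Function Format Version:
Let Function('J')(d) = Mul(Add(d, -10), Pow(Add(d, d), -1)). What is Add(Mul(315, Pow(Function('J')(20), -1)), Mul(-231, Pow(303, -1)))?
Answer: Rational(127183, 101) ≈ 1259.2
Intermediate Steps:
Function('J')(d) = Mul(Rational(1, 2), Pow(d, -1), Add(-10, d)) (Function('J')(d) = Mul(Add(-10, d), Pow(Mul(2, d), -1)) = Mul(Add(-10, d), Mul(Rational(1, 2), Pow(d, -1))) = Mul(Rational(1, 2), Pow(d, -1), Add(-10, d)))
Add(Mul(315, Pow(Function('J')(20), -1)), Mul(-231, Pow(303, -1))) = Add(Mul(315, Pow(Mul(Rational(1, 2), Pow(20, -1), Add(-10, 20)), -1)), Mul(-231, Pow(303, -1))) = Add(Mul(315, Pow(Mul(Rational(1, 2), Rational(1, 20), 10), -1)), Mul(-231, Rational(1, 303))) = Add(Mul(315, Pow(Rational(1, 4), -1)), Rational(-77, 101)) = Add(Mul(315, 4), Rational(-77, 101)) = Add(1260, Rational(-77, 101)) = Rational(127183, 101)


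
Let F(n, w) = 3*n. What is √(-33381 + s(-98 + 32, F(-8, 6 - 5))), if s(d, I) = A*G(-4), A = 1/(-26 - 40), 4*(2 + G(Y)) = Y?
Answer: I*√16156382/22 ≈ 182.7*I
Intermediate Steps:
G(Y) = -2 + Y/4
A = -1/66 (A = 1/(-66) = -1/66 ≈ -0.015152)
s(d, I) = 1/22 (s(d, I) = -(-2 + (¼)*(-4))/66 = -(-2 - 1)/66 = -1/66*(-3) = 1/22)
√(-33381 + s(-98 + 32, F(-8, 6 - 5))) = √(-33381 + 1/22) = √(-734381/22) = I*√16156382/22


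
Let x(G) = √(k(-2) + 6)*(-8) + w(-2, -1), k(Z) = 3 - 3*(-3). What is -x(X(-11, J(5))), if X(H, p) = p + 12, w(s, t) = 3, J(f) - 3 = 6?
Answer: -3 + 24*√2 ≈ 30.941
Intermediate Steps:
J(f) = 9 (J(f) = 3 + 6 = 9)
k(Z) = 12 (k(Z) = 3 + 9 = 12)
X(H, p) = 12 + p
x(G) = 3 - 24*√2 (x(G) = √(12 + 6)*(-8) + 3 = √18*(-8) + 3 = (3*√2)*(-8) + 3 = -24*√2 + 3 = 3 - 24*√2)
-x(X(-11, J(5))) = -(3 - 24*√2) = -3 + 24*√2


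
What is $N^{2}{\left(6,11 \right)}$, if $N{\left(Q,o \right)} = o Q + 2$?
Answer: $4624$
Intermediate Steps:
$N{\left(Q,o \right)} = 2 + Q o$ ($N{\left(Q,o \right)} = Q o + 2 = 2 + Q o$)
$N^{2}{\left(6,11 \right)} = \left(2 + 6 \cdot 11\right)^{2} = \left(2 + 66\right)^{2} = 68^{2} = 4624$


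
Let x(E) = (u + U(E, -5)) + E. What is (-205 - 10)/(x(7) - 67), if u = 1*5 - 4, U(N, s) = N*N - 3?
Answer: 215/13 ≈ 16.538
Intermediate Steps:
U(N, s) = -3 + N**2 (U(N, s) = N**2 - 3 = -3 + N**2)
u = 1 (u = 5 - 4 = 1)
x(E) = -2 + E + E**2 (x(E) = (1 + (-3 + E**2)) + E = (-2 + E**2) + E = -2 + E + E**2)
(-205 - 10)/(x(7) - 67) = (-205 - 10)/((-2 + 7 + 7**2) - 67) = -215/((-2 + 7 + 49) - 67) = -215/(54 - 67) = -215/(-13) = -215*(-1/13) = 215/13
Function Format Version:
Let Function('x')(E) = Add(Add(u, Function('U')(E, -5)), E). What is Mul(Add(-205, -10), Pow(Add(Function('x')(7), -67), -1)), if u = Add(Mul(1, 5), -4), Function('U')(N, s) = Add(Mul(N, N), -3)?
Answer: Rational(215, 13) ≈ 16.538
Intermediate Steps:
Function('U')(N, s) = Add(-3, Pow(N, 2)) (Function('U')(N, s) = Add(Pow(N, 2), -3) = Add(-3, Pow(N, 2)))
u = 1 (u = Add(5, -4) = 1)
Function('x')(E) = Add(-2, E, Pow(E, 2)) (Function('x')(E) = Add(Add(1, Add(-3, Pow(E, 2))), E) = Add(Add(-2, Pow(E, 2)), E) = Add(-2, E, Pow(E, 2)))
Mul(Add(-205, -10), Pow(Add(Function('x')(7), -67), -1)) = Mul(Add(-205, -10), Pow(Add(Add(-2, 7, Pow(7, 2)), -67), -1)) = Mul(-215, Pow(Add(Add(-2, 7, 49), -67), -1)) = Mul(-215, Pow(Add(54, -67), -1)) = Mul(-215, Pow(-13, -1)) = Mul(-215, Rational(-1, 13)) = Rational(215, 13)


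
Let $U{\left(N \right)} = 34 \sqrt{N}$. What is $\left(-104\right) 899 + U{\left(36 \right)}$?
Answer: $-93292$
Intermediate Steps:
$\left(-104\right) 899 + U{\left(36 \right)} = \left(-104\right) 899 + 34 \sqrt{36} = -93496 + 34 \cdot 6 = -93496 + 204 = -93292$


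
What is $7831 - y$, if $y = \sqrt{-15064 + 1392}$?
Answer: $7831 - 2 i \sqrt{3418} \approx 7831.0 - 116.93 i$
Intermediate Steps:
$y = 2 i \sqrt{3418}$ ($y = \sqrt{-13672} = 2 i \sqrt{3418} \approx 116.93 i$)
$7831 - y = 7831 - 2 i \sqrt{3418}$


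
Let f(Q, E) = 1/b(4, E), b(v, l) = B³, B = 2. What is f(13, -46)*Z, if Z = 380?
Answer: 95/2 ≈ 47.500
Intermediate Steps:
b(v, l) = 8 (b(v, l) = 2³ = 8)
f(Q, E) = ⅛ (f(Q, E) = 1/8 = ⅛)
f(13, -46)*Z = (⅛)*380 = 95/2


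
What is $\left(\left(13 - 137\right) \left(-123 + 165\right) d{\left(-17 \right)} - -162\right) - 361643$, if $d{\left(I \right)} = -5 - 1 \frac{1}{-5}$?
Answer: $- \frac{1682413}{5} \approx -3.3648 \cdot 10^{5}$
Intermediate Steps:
$d{\left(I \right)} = - \frac{24}{5}$ ($d{\left(I \right)} = -5 - 1 \left(- \frac{1}{5}\right) = -5 - - \frac{1}{5} = -5 + \frac{1}{5} = - \frac{24}{5}$)
$\left(\left(13 - 137\right) \left(-123 + 165\right) d{\left(-17 \right)} - -162\right) - 361643 = \left(\left(13 - 137\right) \left(-123 + 165\right) \left(- \frac{24}{5}\right) - -162\right) - 361643 = \left(\left(-124\right) 42 \left(- \frac{24}{5}\right) + 162\right) - 361643 = \left(\left(-5208\right) \left(- \frac{24}{5}\right) + 162\right) - 361643 = \left(\frac{124992}{5} + 162\right) - 361643 = \frac{125802}{5} - 361643 = - \frac{1682413}{5}$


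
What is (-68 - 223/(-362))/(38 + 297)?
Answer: -24393/121270 ≈ -0.20115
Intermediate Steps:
(-68 - 223/(-362))/(38 + 297) = (-68 - 223*(-1/362))/335 = (-68 + 223/362)*(1/335) = -24393/362*1/335 = -24393/121270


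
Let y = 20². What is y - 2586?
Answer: -2186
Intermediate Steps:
y = 400
y - 2586 = 400 - 2586 = -2186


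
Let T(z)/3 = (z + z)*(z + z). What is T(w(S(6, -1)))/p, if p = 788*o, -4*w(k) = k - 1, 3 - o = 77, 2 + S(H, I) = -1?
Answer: -3/14578 ≈ -0.00020579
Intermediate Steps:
S(H, I) = -3 (S(H, I) = -2 - 1 = -3)
o = -74 (o = 3 - 1*77 = 3 - 77 = -74)
w(k) = ¼ - k/4 (w(k) = -(k - 1)/4 = -(-1 + k)/4 = ¼ - k/4)
T(z) = 12*z² (T(z) = 3*((z + z)*(z + z)) = 3*((2*z)*(2*z)) = 3*(4*z²) = 12*z²)
p = -58312 (p = 788*(-74) = -58312)
T(w(S(6, -1)))/p = (12*(¼ - ¼*(-3))²)/(-58312) = (12*(¼ + ¾)²)*(-1/58312) = (12*1²)*(-1/58312) = (12*1)*(-1/58312) = 12*(-1/58312) = -3/14578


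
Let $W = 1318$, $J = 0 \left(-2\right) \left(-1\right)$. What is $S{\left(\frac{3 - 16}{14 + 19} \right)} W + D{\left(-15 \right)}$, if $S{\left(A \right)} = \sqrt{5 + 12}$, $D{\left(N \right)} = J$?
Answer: $1318 \sqrt{17} \approx 5434.3$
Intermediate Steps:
$J = 0$ ($J = 0 \left(-1\right) = 0$)
$D{\left(N \right)} = 0$
$S{\left(A \right)} = \sqrt{17}$
$S{\left(\frac{3 - 16}{14 + 19} \right)} W + D{\left(-15 \right)} = \sqrt{17} \cdot 1318 + 0 = 1318 \sqrt{17} + 0 = 1318 \sqrt{17}$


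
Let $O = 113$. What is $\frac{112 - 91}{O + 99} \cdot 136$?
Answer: $\frac{714}{53} \approx 13.472$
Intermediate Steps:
$\frac{112 - 91}{O + 99} \cdot 136 = \frac{112 - 91}{113 + 99} \cdot 136 = \frac{21}{212} \cdot 136 = \frac{714}{53}$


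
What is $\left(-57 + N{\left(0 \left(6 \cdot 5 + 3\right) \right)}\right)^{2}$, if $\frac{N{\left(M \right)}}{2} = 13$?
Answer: $961$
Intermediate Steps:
$N{\left(M \right)} = 26$ ($N{\left(M \right)} = 2 \cdot 13 = 26$)
$\left(-57 + N{\left(0 \left(6 \cdot 5 + 3\right) \right)}\right)^{2} = \left(-57 + 26\right)^{2} = \left(-31\right)^{2} = 961$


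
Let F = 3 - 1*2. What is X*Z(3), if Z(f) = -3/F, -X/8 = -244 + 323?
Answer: 1896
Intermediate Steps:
X = -632 (X = -8*(-244 + 323) = -8*79 = -632)
F = 1 (F = 3 - 2 = 1)
Z(f) = -3 (Z(f) = -3/1 = -3*1 = -3)
X*Z(3) = -632*(-3) = 1896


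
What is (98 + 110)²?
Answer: 43264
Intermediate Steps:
(98 + 110)² = 208² = 43264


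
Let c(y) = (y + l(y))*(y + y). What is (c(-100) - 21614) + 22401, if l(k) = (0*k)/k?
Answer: 20787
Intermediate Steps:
l(k) = 0 (l(k) = 0/k = 0)
c(y) = 2*y**2 (c(y) = (y + 0)*(y + y) = y*(2*y) = 2*y**2)
(c(-100) - 21614) + 22401 = (2*(-100)**2 - 21614) + 22401 = (2*10000 - 21614) + 22401 = (20000 - 21614) + 22401 = -1614 + 22401 = 20787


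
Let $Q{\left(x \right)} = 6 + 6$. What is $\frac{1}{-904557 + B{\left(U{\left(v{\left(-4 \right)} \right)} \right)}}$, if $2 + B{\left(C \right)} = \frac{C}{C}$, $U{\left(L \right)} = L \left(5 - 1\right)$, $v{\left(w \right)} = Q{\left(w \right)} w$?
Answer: $- \frac{1}{904558} \approx -1.1055 \cdot 10^{-6}$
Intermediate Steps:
$Q{\left(x \right)} = 12$
$v{\left(w \right)} = 12 w$
$U{\left(L \right)} = 4 L$ ($U{\left(L \right)} = L 4 = 4 L$)
$B{\left(C \right)} = -1$ ($B{\left(C \right)} = -2 + \frac{C}{C} = -2 + 1 = -1$)
$\frac{1}{-904557 + B{\left(U{\left(v{\left(-4 \right)} \right)} \right)}} = \frac{1}{-904557 - 1} = \frac{1}{-904558} = - \frac{1}{904558}$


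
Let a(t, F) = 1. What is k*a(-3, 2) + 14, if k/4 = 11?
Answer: 58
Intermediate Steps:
k = 44 (k = 4*11 = 44)
k*a(-3, 2) + 14 = 44*1 + 14 = 44 + 14 = 58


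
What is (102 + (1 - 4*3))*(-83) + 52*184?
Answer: 2015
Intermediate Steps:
(102 + (1 - 4*3))*(-83) + 52*184 = (102 + (1 - 12))*(-83) + 9568 = (102 - 11)*(-83) + 9568 = 91*(-83) + 9568 = -7553 + 9568 = 2015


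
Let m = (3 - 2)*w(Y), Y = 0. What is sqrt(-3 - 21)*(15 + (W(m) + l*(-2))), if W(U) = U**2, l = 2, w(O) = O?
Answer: 22*I*sqrt(6) ≈ 53.889*I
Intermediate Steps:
m = 0 (m = (3 - 2)*0 = 1*0 = 0)
sqrt(-3 - 21)*(15 + (W(m) + l*(-2))) = sqrt(-3 - 21)*(15 + (0**2 + 2*(-2))) = sqrt(-24)*(15 + (0 - 4)) = (2*I*sqrt(6))*(15 - 4) = (2*I*sqrt(6))*11 = 22*I*sqrt(6)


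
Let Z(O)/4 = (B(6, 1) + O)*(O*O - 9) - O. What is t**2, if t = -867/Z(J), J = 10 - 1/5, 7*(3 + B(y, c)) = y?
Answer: 63945765625/586945983376 ≈ 0.10895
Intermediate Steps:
B(y, c) = -3 + y/7
J = 49/5 (J = 10 - 1*1/5 = 10 - 1/5 = 49/5 ≈ 9.8000)
Z(O) = -4*O + 4*(-9 + O**2)*(-15/7 + O) (Z(O) = 4*(((-3 + (1/7)*6) + O)*(O*O - 9) - O) = 4*(((-3 + 6/7) + O)*(O**2 - 9) - O) = 4*((-15/7 + O)*(-9 + O**2) - O) = 4*((-9 + O**2)*(-15/7 + O) - O) = 4*(-O + (-9 + O**2)*(-15/7 + O)) = -4*O + 4*(-9 + O**2)*(-15/7 + O))
t = -252875/766124 (t = -867/(540/7 - 40*49/5 + 4*(49/5)**3 - 60*(49/5)**2/7) = -867/(540/7 - 392 + 4*(117649/125) - 60/7*2401/25) = -867/(540/7 - 392 + 470596/125 - 4116/5) = -867/2298372/875 = -867*875/2298372 = -252875/766124 ≈ -0.33007)
t**2 = (-252875/766124)**2 = 63945765625/586945983376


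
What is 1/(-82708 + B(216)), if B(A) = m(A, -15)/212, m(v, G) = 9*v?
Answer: -53/4383038 ≈ -1.2092e-5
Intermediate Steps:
B(A) = 9*A/212 (B(A) = (9*A)/212 = (9*A)*(1/212) = 9*A/212)
1/(-82708 + B(216)) = 1/(-82708 + (9/212)*216) = 1/(-82708 + 486/53) = 1/(-4383038/53) = -53/4383038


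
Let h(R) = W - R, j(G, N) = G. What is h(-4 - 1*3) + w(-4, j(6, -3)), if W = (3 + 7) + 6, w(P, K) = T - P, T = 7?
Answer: 34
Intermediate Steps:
w(P, K) = 7 - P
W = 16 (W = 10 + 6 = 16)
h(R) = 16 - R
h(-4 - 1*3) + w(-4, j(6, -3)) = (16 - (-4 - 1*3)) + (7 - 1*(-4)) = (16 - (-4 - 3)) + (7 + 4) = (16 - 1*(-7)) + 11 = (16 + 7) + 11 = 23 + 11 = 34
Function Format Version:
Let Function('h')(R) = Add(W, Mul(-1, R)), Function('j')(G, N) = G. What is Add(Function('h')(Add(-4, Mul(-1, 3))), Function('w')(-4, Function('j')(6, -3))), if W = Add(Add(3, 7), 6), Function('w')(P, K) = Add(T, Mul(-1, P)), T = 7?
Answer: 34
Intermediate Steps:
Function('w')(P, K) = Add(7, Mul(-1, P))
W = 16 (W = Add(10, 6) = 16)
Function('h')(R) = Add(16, Mul(-1, R))
Add(Function('h')(Add(-4, Mul(-1, 3))), Function('w')(-4, Function('j')(6, -3))) = Add(Add(16, Mul(-1, Add(-4, Mul(-1, 3)))), Add(7, Mul(-1, -4))) = Add(Add(16, Mul(-1, Add(-4, -3))), Add(7, 4)) = Add(Add(16, Mul(-1, -7)), 11) = Add(Add(16, 7), 11) = Add(23, 11) = 34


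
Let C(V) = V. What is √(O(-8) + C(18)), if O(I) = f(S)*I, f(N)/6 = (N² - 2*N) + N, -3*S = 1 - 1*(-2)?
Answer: I*√78 ≈ 8.8318*I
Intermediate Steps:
S = -1 (S = -(1 - 1*(-2))/3 = -(1 + 2)/3 = -⅓*3 = -1)
f(N) = -6*N + 6*N² (f(N) = 6*((N² - 2*N) + N) = 6*(N² - N) = -6*N + 6*N²)
O(I) = 12*I (O(I) = (6*(-1)*(-1 - 1))*I = (6*(-1)*(-2))*I = 12*I)
√(O(-8) + C(18)) = √(12*(-8) + 18) = √(-96 + 18) = √(-78) = I*√78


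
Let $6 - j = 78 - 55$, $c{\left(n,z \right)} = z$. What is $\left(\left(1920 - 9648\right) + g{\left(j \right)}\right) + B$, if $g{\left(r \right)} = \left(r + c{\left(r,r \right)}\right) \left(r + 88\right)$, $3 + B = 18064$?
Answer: $7919$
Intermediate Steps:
$B = 18061$ ($B = -3 + 18064 = 18061$)
$j = -17$ ($j = 6 - \left(78 - 55\right) = 6 - 23 = -17$)
$g{\left(r \right)} = 2 r \left(88 + r\right)$ ($g{\left(r \right)} = \left(r + r\right) \left(r + 88\right) = 2 r \left(88 + r\right)$)
$\left(\left(1920 - 9648\right) + g{\left(j \right)}\right) + B = \left(\left(1920 - 9648\right) + 2 \left(-17\right) \left(88 - 17\right)\right) + 18061 = \left(-7728 + 2 \left(-17\right) 71\right) + 18061 = \left(-7728 - 2414\right) + 18061 = -10142 + 18061 = 7919$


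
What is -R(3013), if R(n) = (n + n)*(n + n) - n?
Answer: -36309663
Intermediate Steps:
R(n) = -n + 4*n² (R(n) = (2*n)*(2*n) - n = 4*n² - n = -n + 4*n²)
-R(3013) = -3013*(-1 + 4*3013) = -3013*(-1 + 12052) = -3013*12051 = -1*36309663 = -36309663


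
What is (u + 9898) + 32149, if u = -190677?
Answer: -148630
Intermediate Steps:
(u + 9898) + 32149 = (-190677 + 9898) + 32149 = -180779 + 32149 = -148630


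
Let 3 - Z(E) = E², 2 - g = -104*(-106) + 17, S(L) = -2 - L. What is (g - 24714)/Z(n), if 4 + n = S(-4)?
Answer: 35753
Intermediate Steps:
n = -2 (n = -4 + (-2 - 1*(-4)) = -4 + (-2 + 4) = -4 + 2 = -2)
g = -11039 (g = 2 - (-104*(-106) + 17) = 2 - (11024 + 17) = 2 - 1*11041 = 2 - 11041 = -11039)
Z(E) = 3 - E²
(g - 24714)/Z(n) = (-11039 - 24714)/(3 - 1*(-2)²) = -35753/(3 - 1*4) = -35753/(3 - 4) = -35753/(-1) = -35753*(-1) = 35753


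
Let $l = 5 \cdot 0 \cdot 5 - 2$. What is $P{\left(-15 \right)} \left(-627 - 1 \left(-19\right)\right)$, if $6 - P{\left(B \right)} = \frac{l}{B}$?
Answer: $- \frac{53504}{15} \approx -3566.9$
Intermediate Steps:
$l = -2$ ($l = 0 \cdot 5 - 2 = 0 - 2 = -2$)
$P{\left(B \right)} = 6 + \frac{2}{B}$ ($P{\left(B \right)} = 6 - - \frac{2}{B} = 6 + \frac{2}{B}$)
$P{\left(-15 \right)} \left(-627 - 1 \left(-19\right)\right) = \left(6 + \frac{2}{-15}\right) \left(-627 - 1 \left(-19\right)\right) = \left(6 + 2 \left(- \frac{1}{15}\right)\right) \left(-627 - -19\right) = \left(6 - \frac{2}{15}\right) \left(-627 + 19\right) = \frac{88}{15} \left(-608\right) = - \frac{53504}{15}$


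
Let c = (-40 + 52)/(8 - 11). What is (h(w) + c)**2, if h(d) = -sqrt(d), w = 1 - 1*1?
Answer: 16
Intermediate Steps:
w = 0 (w = 1 - 1 = 0)
c = -4 (c = 12/(-3) = 12*(-1/3) = -4)
(h(w) + c)**2 = (-sqrt(0) - 4)**2 = (-1*0 - 4)**2 = (0 - 4)**2 = (-4)**2 = 16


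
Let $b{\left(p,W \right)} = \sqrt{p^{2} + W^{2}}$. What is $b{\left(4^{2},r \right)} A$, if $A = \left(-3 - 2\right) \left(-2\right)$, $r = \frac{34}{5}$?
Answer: $4 \sqrt{1889} \approx 173.85$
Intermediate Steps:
$r = \frac{34}{5}$ ($r = 34 \cdot \frac{1}{5} = \frac{34}{5} \approx 6.8$)
$b{\left(p,W \right)} = \sqrt{W^{2} + p^{2}}$
$A = 10$ ($A = \left(-5\right) \left(-2\right) = 10$)
$b{\left(4^{2},r \right)} A = \sqrt{\left(\frac{34}{5}\right)^{2} + \left(4^{2}\right)^{2}} \cdot 10 = \sqrt{\frac{1156}{25} + 16^{2}} \cdot 10 = \sqrt{\frac{1156}{25} + 256} \cdot 10 = \sqrt{\frac{7556}{25}} \cdot 10 = \frac{2 \sqrt{1889}}{5} \cdot 10 = 4 \sqrt{1889}$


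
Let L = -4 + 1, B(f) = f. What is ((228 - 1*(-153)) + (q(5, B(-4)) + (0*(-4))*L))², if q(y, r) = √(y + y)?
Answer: (381 + √10)² ≈ 1.4758e+5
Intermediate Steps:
q(y, r) = √2*√y (q(y, r) = √(2*y) = √2*√y)
L = -3
((228 - 1*(-153)) + (q(5, B(-4)) + (0*(-4))*L))² = ((228 - 1*(-153)) + (√2*√5 + (0*(-4))*(-3)))² = ((228 + 153) + (√10 + 0*(-3)))² = (381 + (√10 + 0))² = (381 + √10)²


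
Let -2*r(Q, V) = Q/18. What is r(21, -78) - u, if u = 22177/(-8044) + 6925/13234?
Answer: 65882767/39920361 ≈ 1.6504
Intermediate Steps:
r(Q, V) = -Q/36 (r(Q, V) = -Q/(2*18) = -Q/36)
u = -118892859/53227148 (u = 22177*(-1/8044) + 6925*(1/13234) = -22177/8044 + 6925/13234 = -118892859/53227148 ≈ -2.2337)
r(21, -78) - u = -1/36*21 - 1*(-118892859/53227148) = -7/12 + 118892859/53227148 = 65882767/39920361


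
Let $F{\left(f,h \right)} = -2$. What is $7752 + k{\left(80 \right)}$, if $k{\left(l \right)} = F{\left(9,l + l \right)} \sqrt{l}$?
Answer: $7752 - 8 \sqrt{5} \approx 7734.1$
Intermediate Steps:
$k{\left(l \right)} = - 2 \sqrt{l}$
$7752 + k{\left(80 \right)} = 7752 - 2 \sqrt{80} = 7752 - 2 \cdot 4 \sqrt{5} = 7752 - 8 \sqrt{5}$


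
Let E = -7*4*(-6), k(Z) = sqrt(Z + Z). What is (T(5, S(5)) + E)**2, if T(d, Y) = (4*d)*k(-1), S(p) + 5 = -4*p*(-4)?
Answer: 27424 + 6720*I*sqrt(2) ≈ 27424.0 + 9503.5*I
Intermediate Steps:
k(Z) = sqrt(2)*sqrt(Z) (k(Z) = sqrt(2*Z) = sqrt(2)*sqrt(Z))
S(p) = -5 + 16*p (S(p) = -5 - 4*p*(-4) = -5 + 16*p)
E = 168 (E = -28*(-6) = 168)
T(d, Y) = 4*I*d*sqrt(2) (T(d, Y) = (4*d)*(sqrt(2)*sqrt(-1)) = (4*d)*(sqrt(2)*I) = (4*d)*(I*sqrt(2)) = 4*I*d*sqrt(2))
(T(5, S(5)) + E)**2 = (4*I*5*sqrt(2) + 168)**2 = (20*I*sqrt(2) + 168)**2 = (168 + 20*I*sqrt(2))**2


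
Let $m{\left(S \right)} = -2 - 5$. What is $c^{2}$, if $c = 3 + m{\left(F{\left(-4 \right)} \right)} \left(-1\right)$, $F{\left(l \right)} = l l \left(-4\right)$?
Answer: $100$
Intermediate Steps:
$F{\left(l \right)} = - 4 l^{2}$ ($F{\left(l \right)} = l^{2} \left(-4\right) = - 4 l^{2}$)
$m{\left(S \right)} = -7$
$c = 10$ ($c = 3 - -7 = 3 + 7 = 10$)
$c^{2} = 10^{2} = 100$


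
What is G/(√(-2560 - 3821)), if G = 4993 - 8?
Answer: -4985*I*√709/2127 ≈ -62.405*I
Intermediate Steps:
G = 4985
G/(√(-2560 - 3821)) = 4985/(√(-2560 - 3821)) = 4985/(√(-6381)) = 4985/((3*I*√709)) = 4985*(-I*√709/2127) = -4985*I*√709/2127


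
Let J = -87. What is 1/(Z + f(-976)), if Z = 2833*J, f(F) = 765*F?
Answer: -1/993111 ≈ -1.0069e-6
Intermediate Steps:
Z = -246471 (Z = 2833*(-87) = -246471)
1/(Z + f(-976)) = 1/(-246471 + 765*(-976)) = 1/(-246471 - 746640) = 1/(-993111) = -1/993111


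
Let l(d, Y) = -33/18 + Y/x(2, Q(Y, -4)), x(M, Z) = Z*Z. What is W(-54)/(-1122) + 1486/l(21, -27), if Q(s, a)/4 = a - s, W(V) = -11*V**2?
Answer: -618789066/792761 ≈ -780.55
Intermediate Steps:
Q(s, a) = -4*s + 4*a (Q(s, a) = 4*(a - s) = -4*s + 4*a)
x(M, Z) = Z**2
l(d, Y) = -11/6 + Y/(-16 - 4*Y)**2 (l(d, Y) = -33/18 + Y/((-4*Y + 4*(-4))**2) = -33*1/18 + Y/((-4*Y - 16)**2) = -11/6 + Y/((-16 - 4*Y)**2) = -11/6 + Y/(-16 - 4*Y)**2)
W(-54)/(-1122) + 1486/l(21, -27) = -11*(-54)**2/(-1122) + 1486/(-11/6 + (1/16)*(-27)/(4 - 27)**2) = -11*2916*(-1/1122) + 1486/(-11/6 + (1/16)*(-27)/(-23)**2) = -32076*(-1/1122) + 1486/(-11/6 + (1/16)*(-27)*(1/529)) = 486/17 + 1486/(-11/6 - 27/8464) = 486/17 + 1486/(-46633/25392) = 486/17 + 1486*(-25392/46633) = 486/17 - 37732512/46633 = -618789066/792761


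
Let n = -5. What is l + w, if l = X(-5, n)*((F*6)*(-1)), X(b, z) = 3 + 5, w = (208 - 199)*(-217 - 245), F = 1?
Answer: -4206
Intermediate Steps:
w = -4158 (w = 9*(-462) = -4158)
X(b, z) = 8
l = -48 (l = 8*((1*6)*(-1)) = 8*(6*(-1)) = 8*(-6) = -48)
l + w = -48 - 4158 = -4206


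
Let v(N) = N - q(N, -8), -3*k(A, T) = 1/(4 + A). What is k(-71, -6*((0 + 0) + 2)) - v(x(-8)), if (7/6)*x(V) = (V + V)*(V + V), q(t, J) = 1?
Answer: -307322/1407 ≈ -218.42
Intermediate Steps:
x(V) = 24*V²/7 (x(V) = 6*((V + V)*(V + V))/7 = 6*((2*V)*(2*V))/7 = 6*(4*V²)/7 = 24*V²/7)
k(A, T) = -1/(3*(4 + A))
v(N) = -1 + N (v(N) = N - 1*1 = N - 1 = -1 + N)
k(-71, -6*((0 + 0) + 2)) - v(x(-8)) = -1/(12 + 3*(-71)) - (-1 + (24/7)*(-8)²) = -1/(12 - 213) - (-1 + (24/7)*64) = -1/(-201) - (-1 + 1536/7) = -1*(-1/201) - 1*1529/7 = 1/201 - 1529/7 = -307322/1407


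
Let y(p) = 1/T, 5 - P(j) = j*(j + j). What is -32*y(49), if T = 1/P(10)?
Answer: 6240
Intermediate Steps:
P(j) = 5 - 2*j² (P(j) = 5 - j*(j + j) = 5 - j*2*j = 5 - 2*j²)
T = -1/195 (T = 1/(5 - 2*10²) = 1/(5 - 2*100) = 1/(5 - 200) = 1/(-195) = -1/195 ≈ -0.0051282)
y(p) = -195 (y(p) = 1/(-1/195) = -195)
-32*y(49) = -32*(-195) = 6240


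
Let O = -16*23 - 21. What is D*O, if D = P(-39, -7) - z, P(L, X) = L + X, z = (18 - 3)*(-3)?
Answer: 389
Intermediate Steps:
z = -45 (z = 15*(-3) = -45)
D = -1 (D = (-39 - 7) - 1*(-45) = -46 + 45 = -1)
O = -389 (O = -368 - 21 = -389)
D*O = -1*(-389) = 389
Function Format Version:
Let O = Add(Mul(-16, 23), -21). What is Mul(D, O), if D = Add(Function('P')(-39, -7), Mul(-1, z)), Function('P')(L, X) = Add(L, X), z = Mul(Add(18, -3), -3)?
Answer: 389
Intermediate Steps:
z = -45 (z = Mul(15, -3) = -45)
D = -1 (D = Add(Add(-39, -7), Mul(-1, -45)) = Add(-46, 45) = -1)
O = -389 (O = Add(-368, -21) = -389)
Mul(D, O) = Mul(-1, -389) = 389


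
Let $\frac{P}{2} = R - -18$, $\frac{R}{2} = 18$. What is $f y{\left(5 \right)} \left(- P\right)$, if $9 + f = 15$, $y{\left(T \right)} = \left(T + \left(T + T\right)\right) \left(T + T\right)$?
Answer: $-97200$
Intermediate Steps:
$R = 36$ ($R = 2 \cdot 18 = 36$)
$P = 108$ ($P = 2 \left(36 - -18\right) = 2 \left(36 + 18\right) = 2 \cdot 54 = 108$)
$y{\left(T \right)} = 6 T^{2}$ ($y{\left(T \right)} = \left(T + 2 T\right) 2 T = 3 T 2 T = 6 T^{2}$)
$f = 6$ ($f = -9 + 15 = 6$)
$f y{\left(5 \right)} \left(- P\right) = 6 \cdot 6 \cdot 5^{2} \left(\left(-1\right) 108\right) = 6 \cdot 6 \cdot 25 \left(-108\right) = 6 \cdot 150 \left(-108\right) = 900 \left(-108\right) = -97200$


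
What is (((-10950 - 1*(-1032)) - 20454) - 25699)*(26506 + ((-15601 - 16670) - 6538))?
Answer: 689841513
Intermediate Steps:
(((-10950 - 1*(-1032)) - 20454) - 25699)*(26506 + ((-15601 - 16670) - 6538)) = (((-10950 + 1032) - 20454) - 25699)*(26506 + (-32271 - 6538)) = ((-9918 - 20454) - 25699)*(26506 - 38809) = (-30372 - 25699)*(-12303) = -56071*(-12303) = 689841513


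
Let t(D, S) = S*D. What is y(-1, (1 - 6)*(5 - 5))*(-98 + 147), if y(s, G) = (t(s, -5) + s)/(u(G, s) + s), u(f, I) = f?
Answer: -196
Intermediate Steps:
t(D, S) = D*S
y(s, G) = -4*s/(G + s) (y(s, G) = (s*(-5) + s)/(G + s) = (-5*s + s)/(G + s) = (-4*s)/(G + s) = -4*s/(G + s))
y(-1, (1 - 6)*(5 - 5))*(-98 + 147) = (-4*(-1)/((1 - 6)*(5 - 5) - 1))*(-98 + 147) = -4*(-1)/(-5*0 - 1)*49 = -4*(-1)/(0 - 1)*49 = -4*(-1)/(-1)*49 = -4*(-1)*(-1)*49 = -4*49 = -196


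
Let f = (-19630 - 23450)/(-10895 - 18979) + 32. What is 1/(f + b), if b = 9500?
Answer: 4979/47467008 ≈ 0.00010489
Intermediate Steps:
f = 166508/4979 (f = -43080/(-29874) + 32 = -43080*(-1/29874) + 32 = 7180/4979 + 32 = 166508/4979 ≈ 33.442)
1/(f + b) = 1/(166508/4979 + 9500) = 1/(47467008/4979) = 4979/47467008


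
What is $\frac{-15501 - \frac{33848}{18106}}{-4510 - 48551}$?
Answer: $\frac{140347477}{480361233} \approx 0.29217$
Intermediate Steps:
$\frac{-15501 - \frac{33848}{18106}}{-4510 - 48551} = \frac{-15501 - \frac{16924}{9053}}{-53061} = \left(-15501 - \frac{16924}{9053}\right) \left(- \frac{1}{53061}\right) = \left(- \frac{140347477}{9053}\right) \left(- \frac{1}{53061}\right) = \frac{140347477}{480361233}$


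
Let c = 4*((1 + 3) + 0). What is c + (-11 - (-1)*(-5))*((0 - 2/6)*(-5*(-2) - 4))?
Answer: 48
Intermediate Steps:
c = 16 (c = 4*(4 + 0) = 4*4 = 16)
c + (-11 - (-1)*(-5))*((0 - 2/6)*(-5*(-2) - 4)) = 16 + (-11 - (-1)*(-5))*((0 - 2/6)*(-5*(-2) - 4)) = 16 + (-11 - 1*5)*((0 - 2*⅙)*(10 - 4)) = 16 + (-11 - 5)*((0 - ⅓)*6) = 16 - (-16)*6/3 = 16 - 16*(-2) = 16 + 32 = 48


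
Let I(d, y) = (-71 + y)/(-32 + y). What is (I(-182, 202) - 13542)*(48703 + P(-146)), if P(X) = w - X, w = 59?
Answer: -56293328086/85 ≈ -6.6227e+8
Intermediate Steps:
P(X) = 59 - X
I(d, y) = (-71 + y)/(-32 + y)
(I(-182, 202) - 13542)*(48703 + P(-146)) = ((-71 + 202)/(-32 + 202) - 13542)*(48703 + (59 - 1*(-146))) = (131/170 - 13542)*(48703 + (59 + 146)) = ((1/170)*131 - 13542)*(48703 + 205) = (131/170 - 13542)*48908 = -2302009/170*48908 = -56293328086/85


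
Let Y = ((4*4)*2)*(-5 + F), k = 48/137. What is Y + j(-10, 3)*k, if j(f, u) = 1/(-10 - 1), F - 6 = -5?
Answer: -192944/1507 ≈ -128.03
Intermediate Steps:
k = 48/137 (k = 48*(1/137) = 48/137 ≈ 0.35037)
F = 1 (F = 6 - 5 = 1)
Y = -128 (Y = ((4*4)*2)*(-5 + 1) = (16*2)*(-4) = 32*(-4) = -128)
j(f, u) = -1/11 (j(f, u) = 1/(-11) = -1/11)
Y + j(-10, 3)*k = -128 - 1/11*48/137 = -128 - 48/1507 = -192944/1507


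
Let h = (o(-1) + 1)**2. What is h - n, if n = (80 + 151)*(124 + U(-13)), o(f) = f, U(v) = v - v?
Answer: -28644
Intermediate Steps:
U(v) = 0
n = 28644 (n = (80 + 151)*(124 + 0) = 231*124 = 28644)
h = 0 (h = (-1 + 1)**2 = 0**2 = 0)
h - n = 0 - 1*28644 = 0 - 28644 = -28644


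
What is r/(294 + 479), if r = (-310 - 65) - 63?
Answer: -438/773 ≈ -0.56662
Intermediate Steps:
r = -438 (r = -375 - 63 = -438)
r/(294 + 479) = -438/(294 + 479) = -438/773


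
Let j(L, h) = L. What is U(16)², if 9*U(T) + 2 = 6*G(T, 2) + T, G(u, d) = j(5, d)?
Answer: 1936/81 ≈ 23.901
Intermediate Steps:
G(u, d) = 5
U(T) = 28/9 + T/9 (U(T) = -2/9 + (6*5 + T)/9 = -2/9 + (30 + T)/9 = -2/9 + (10/3 + T/9) = 28/9 + T/9)
U(16)² = (28/9 + (⅑)*16)² = (28/9 + 16/9)² = (44/9)² = 1936/81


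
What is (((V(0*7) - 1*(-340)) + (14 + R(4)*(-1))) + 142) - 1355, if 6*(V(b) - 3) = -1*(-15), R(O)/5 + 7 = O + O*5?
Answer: -1877/2 ≈ -938.50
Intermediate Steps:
R(O) = -35 + 30*O (R(O) = -35 + 5*(O + O*5) = -35 + 5*(O + 5*O) = -35 + 5*(6*O) = -35 + 30*O)
V(b) = 11/2 (V(b) = 3 + (-1*(-15))/6 = 3 + (1/6)*15 = 3 + 5/2 = 11/2)
(((V(0*7) - 1*(-340)) + (14 + R(4)*(-1))) + 142) - 1355 = (((11/2 - 1*(-340)) + (14 + (-35 + 30*4)*(-1))) + 142) - 1355 = (((11/2 + 340) + (14 + (-35 + 120)*(-1))) + 142) - 1355 = ((691/2 + (14 + 85*(-1))) + 142) - 1355 = ((691/2 + (14 - 85)) + 142) - 1355 = ((691/2 - 71) + 142) - 1355 = (549/2 + 142) - 1355 = 833/2 - 1355 = -1877/2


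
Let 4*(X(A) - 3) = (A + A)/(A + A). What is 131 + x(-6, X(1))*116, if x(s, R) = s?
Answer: -565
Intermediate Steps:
X(A) = 13/4 (X(A) = 3 + ((A + A)/(A + A))/4 = 3 + ((2*A)/((2*A)))/4 = 3 + ((2*A)*(1/(2*A)))/4 = 3 + (¼)*1 = 3 + ¼ = 13/4)
131 + x(-6, X(1))*116 = 131 - 6*116 = 131 - 696 = -565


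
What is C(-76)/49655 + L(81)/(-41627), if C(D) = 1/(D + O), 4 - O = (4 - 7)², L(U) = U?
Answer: -325828082/167426083485 ≈ -0.0019461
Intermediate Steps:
O = -5 (O = 4 - (4 - 7)² = 4 - 1*(-3)² = 4 - 1*9 = 4 - 9 = -5)
C(D) = 1/(-5 + D) (C(D) = 1/(D - 5) = 1/(-5 + D))
C(-76)/49655 + L(81)/(-41627) = 1/(-5 - 76*49655) + 81/(-41627) = (1/49655)/(-81) + 81*(-1/41627) = -1/81*1/49655 - 81/41627 = -1/4022055 - 81/41627 = -325828082/167426083485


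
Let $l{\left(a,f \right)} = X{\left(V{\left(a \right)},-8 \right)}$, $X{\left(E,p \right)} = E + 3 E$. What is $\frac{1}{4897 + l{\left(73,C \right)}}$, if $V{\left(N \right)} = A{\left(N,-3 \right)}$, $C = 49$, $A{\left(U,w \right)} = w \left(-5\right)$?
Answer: $\frac{1}{4957} \approx 0.00020173$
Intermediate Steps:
$A{\left(U,w \right)} = - 5 w$
$V{\left(N \right)} = 15$ ($V{\left(N \right)} = \left(-5\right) \left(-3\right) = 15$)
$X{\left(E,p \right)} = 4 E$
$l{\left(a,f \right)} = 60$ ($l{\left(a,f \right)} = 4 \cdot 15 = 60$)
$\frac{1}{4897 + l{\left(73,C \right)}} = \frac{1}{4897 + 60} = \frac{1}{4957}$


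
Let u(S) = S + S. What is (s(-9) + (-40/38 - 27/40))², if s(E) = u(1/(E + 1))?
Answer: 2259009/577600 ≈ 3.9110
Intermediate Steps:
u(S) = 2*S
s(E) = 2/(1 + E) (s(E) = 2/(E + 1) = 2/(1 + E))
(s(-9) + (-40/38 - 27/40))² = (2/(1 - 9) + (-40/38 - 27/40))² = (2/(-8) + (-40*1/38 - 27*1/40))² = (2*(-⅛) + (-20/19 - 27/40))² = (-¼ - 1313/760)² = (-1503/760)² = 2259009/577600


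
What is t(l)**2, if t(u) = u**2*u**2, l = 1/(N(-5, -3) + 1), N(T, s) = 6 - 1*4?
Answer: 1/6561 ≈ 0.00015242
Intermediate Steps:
N(T, s) = 2 (N(T, s) = 6 - 4 = 2)
l = 1/3 (l = 1/(2 + 1) = 1/3 ≈ 0.33333)
t(u) = u**4
t(l)**2 = ((1/3)**4)**2 = (1/81)**2 = 1/6561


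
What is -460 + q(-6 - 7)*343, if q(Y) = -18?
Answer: -6634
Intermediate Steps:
-460 + q(-6 - 7)*343 = -460 - 18*343 = -460 - 6174 = -6634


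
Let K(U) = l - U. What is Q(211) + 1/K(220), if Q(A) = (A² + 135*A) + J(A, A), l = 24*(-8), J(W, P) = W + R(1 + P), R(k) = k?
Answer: 30252747/412 ≈ 73429.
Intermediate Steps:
J(W, P) = 1 + P + W (J(W, P) = W + (1 + P) = 1 + P + W)
l = -192
Q(A) = 1 + A² + 137*A (Q(A) = (A² + 135*A) + (1 + A + A) = (A² + 135*A) + (1 + 2*A) = 1 + A² + 137*A)
K(U) = -192 - U
Q(211) + 1/K(220) = (1 + 211² + 137*211) + 1/(-192 - 1*220) = (1 + 44521 + 28907) + 1/(-192 - 220) = 73429 + 1/(-412) = 73429 - 1/412 = 30252747/412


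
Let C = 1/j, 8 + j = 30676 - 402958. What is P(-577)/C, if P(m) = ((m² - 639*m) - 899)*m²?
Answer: -86853148705721530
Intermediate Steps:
j = -372290 (j = -8 + (30676 - 402958) = -8 - 372282 = -372290)
C = -1/372290 (C = 1/(-372290) = -1/372290 ≈ -2.6861e-6)
P(m) = m²*(-899 + m² - 639*m) (P(m) = (-899 + m² - 639*m)*m² = m²*(-899 + m² - 639*m))
P(-577)/C = ((-577)²*(-899 + (-577)² - 639*(-577)))/(-1/372290) = (332929*(-899 + 332929 + 368703))*(-372290) = (332929*700733)*(-372290) = 233294336957*(-372290) = -86853148705721530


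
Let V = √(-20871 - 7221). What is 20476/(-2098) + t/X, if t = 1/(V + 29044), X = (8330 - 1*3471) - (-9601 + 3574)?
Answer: (-222901736*√7023 + 3236979009143*I)/(22838828*(√7023 - 14522*I)) ≈ -9.7598 - 1.4552e-11*I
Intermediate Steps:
X = 10886 (X = (8330 - 3471) - 1*(-6027) = 4859 + 6027 = 10886)
V = 2*I*√7023 (V = √(-28092) = 2*I*√7023 ≈ 167.61*I)
t = 1/(29044 + 2*I*√7023) (t = 1/(2*I*√7023 + 29044) = 1/(29044 + 2*I*√7023) ≈ 3.4429e-5 - 1.987e-7*I)
20476/(-2098) + t/X = 20476/(-2098) + (7261/210895507 - I*√7023/421791014)/10886 = 20476*(-1/2098) + (7261/210895507 - I*√7023/421791014)*(1/10886) = -10238/1049 + (7261/2295808489202 - I*√7023/4591616978404) = -23504487304833287/2408303105172898 - I*√7023/4591616978404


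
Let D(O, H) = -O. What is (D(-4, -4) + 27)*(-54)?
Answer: -1674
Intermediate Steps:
(D(-4, -4) + 27)*(-54) = (-1*(-4) + 27)*(-54) = (4 + 27)*(-54) = 31*(-54) = -1674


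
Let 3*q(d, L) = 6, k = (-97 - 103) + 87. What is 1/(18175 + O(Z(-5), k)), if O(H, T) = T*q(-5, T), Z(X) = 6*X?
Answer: 1/17949 ≈ 5.5713e-5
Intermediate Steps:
k = -113 (k = -200 + 87 = -113)
q(d, L) = 2 (q(d, L) = (1/3)*6 = 2)
O(H, T) = 2*T (O(H, T) = T*2 = 2*T)
1/(18175 + O(Z(-5), k)) = 1/(18175 + 2*(-113)) = 1/(18175 - 226) = 1/17949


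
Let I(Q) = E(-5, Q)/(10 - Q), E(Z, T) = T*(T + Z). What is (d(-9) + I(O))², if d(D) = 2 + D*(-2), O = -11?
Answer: 355216/441 ≈ 805.48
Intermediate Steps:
d(D) = 2 - 2*D
I(Q) = Q*(-5 + Q)/(10 - Q) (I(Q) = (Q*(Q - 5))/(10 - Q) = (Q*(-5 + Q))/(10 - Q) = Q*(-5 + Q)/(10 - Q))
(d(-9) + I(O))² = ((2 - 2*(-9)) - 11*(5 - 1*(-11))/(-10 - 11))² = ((2 + 18) - 11*(5 + 11)/(-21))² = (20 - 11*(-1/21)*16)² = (20 + 176/21)² = (596/21)² = 355216/441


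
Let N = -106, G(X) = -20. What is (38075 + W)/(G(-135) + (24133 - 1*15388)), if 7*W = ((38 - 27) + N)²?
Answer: 11022/2443 ≈ 4.5117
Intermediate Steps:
W = 9025/7 (W = ((38 - 27) - 106)²/7 = (11 - 106)²/7 = (⅐)*(-95)² = (⅐)*9025 = 9025/7 ≈ 1289.3)
(38075 + W)/(G(-135) + (24133 - 1*15388)) = (38075 + 9025/7)/(-20 + (24133 - 1*15388)) = 275550/(7*(-20 + (24133 - 15388))) = 275550/(7*(-20 + 8745)) = (275550/7)/8725 = (275550/7)*(1/8725) = 11022/2443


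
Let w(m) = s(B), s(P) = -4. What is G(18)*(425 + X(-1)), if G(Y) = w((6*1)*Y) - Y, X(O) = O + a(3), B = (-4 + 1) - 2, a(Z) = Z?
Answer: -9394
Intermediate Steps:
B = -5 (B = -3 - 2 = -5)
w(m) = -4
X(O) = 3 + O (X(O) = O + 3 = 3 + O)
G(Y) = -4 - Y
G(18)*(425 + X(-1)) = (-4 - 1*18)*(425 + (3 - 1)) = (-4 - 18)*(425 + 2) = -22*427 = -9394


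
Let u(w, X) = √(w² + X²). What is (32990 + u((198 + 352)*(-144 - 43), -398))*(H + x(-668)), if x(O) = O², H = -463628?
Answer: -574157960 - 34808*√2644570226 ≈ -2.3642e+9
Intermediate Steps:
u(w, X) = √(X² + w²)
(32990 + u((198 + 352)*(-144 - 43), -398))*(H + x(-668)) = (32990 + √((-398)² + ((198 + 352)*(-144 - 43))²))*(-463628 + (-668)²) = (32990 + √(158404 + (550*(-187))²))*(-463628 + 446224) = (32990 + √(158404 + (-102850)²))*(-17404) = (32990 + √(158404 + 10578122500))*(-17404) = (32990 + √10578280904)*(-17404) = (32990 + 2*√2644570226)*(-17404) = -574157960 - 34808*√2644570226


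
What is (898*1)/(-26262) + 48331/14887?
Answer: 627950098/195481197 ≈ 3.2123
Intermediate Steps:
(898*1)/(-26262) + 48331/14887 = 898*(-1/26262) + 48331*(1/14887) = -449/13131 + 48331/14887 = 627950098/195481197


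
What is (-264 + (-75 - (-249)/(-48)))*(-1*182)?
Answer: 501137/8 ≈ 62642.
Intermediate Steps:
(-264 + (-75 - (-249)/(-48)))*(-1*182) = (-264 + (-75 - (-249)*(-1)/48))*(-182) = (-264 + (-75 - 1*83/16))*(-182) = (-264 + (-75 - 83/16))*(-182) = (-264 - 1283/16)*(-182) = -5507/16*(-182) = 501137/8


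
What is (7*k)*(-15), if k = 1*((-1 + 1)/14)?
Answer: 0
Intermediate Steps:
k = 0 (k = 1*(0*(1/14)) = 1*0 = 0)
(7*k)*(-15) = (7*0)*(-15) = 0*(-15) = 0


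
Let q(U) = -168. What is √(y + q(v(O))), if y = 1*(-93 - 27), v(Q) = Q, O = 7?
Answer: 12*I*√2 ≈ 16.971*I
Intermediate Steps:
y = -120 (y = 1*(-120) = -120)
√(y + q(v(O))) = √(-120 - 168) = √(-288) = 12*I*√2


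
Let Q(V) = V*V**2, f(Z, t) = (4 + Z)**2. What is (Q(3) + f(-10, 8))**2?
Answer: 3969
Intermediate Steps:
Q(V) = V**3
(Q(3) + f(-10, 8))**2 = (3**3 + (4 - 10)**2)**2 = (27 + (-6)**2)**2 = (27 + 36)**2 = 63**2 = 3969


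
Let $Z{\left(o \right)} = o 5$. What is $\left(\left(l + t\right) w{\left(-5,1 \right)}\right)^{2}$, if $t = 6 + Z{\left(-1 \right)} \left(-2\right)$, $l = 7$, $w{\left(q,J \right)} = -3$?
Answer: $4761$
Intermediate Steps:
$Z{\left(o \right)} = 5 o$
$t = 16$ ($t = 6 + 5 \left(-1\right) \left(-2\right) = 6 - -10 = 6 + 10 = 16$)
$\left(\left(l + t\right) w{\left(-5,1 \right)}\right)^{2} = \left(\left(7 + 16\right) \left(-3\right)\right)^{2} = \left(23 \left(-3\right)\right)^{2} = \left(-69\right)^{2} = 4761$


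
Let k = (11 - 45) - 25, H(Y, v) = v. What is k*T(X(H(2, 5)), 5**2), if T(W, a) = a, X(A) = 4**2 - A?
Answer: -1475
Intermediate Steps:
X(A) = 16 - A
k = -59 (k = -34 - 25 = -59)
k*T(X(H(2, 5)), 5**2) = -59*5**2 = -59*25 = -1475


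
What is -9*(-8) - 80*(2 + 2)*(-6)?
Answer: 1992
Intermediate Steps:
-9*(-8) - 80*(2 + 2)*(-6) = 72 - 320*(-6) = 72 - 80*(-24) = 72 + 1920 = 1992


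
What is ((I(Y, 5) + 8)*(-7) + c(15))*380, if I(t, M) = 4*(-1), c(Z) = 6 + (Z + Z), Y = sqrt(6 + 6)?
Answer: 3040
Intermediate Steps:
Y = 2*sqrt(3) (Y = sqrt(12) = 2*sqrt(3) ≈ 3.4641)
c(Z) = 6 + 2*Z
I(t, M) = -4
((I(Y, 5) + 8)*(-7) + c(15))*380 = ((-4 + 8)*(-7) + (6 + 2*15))*380 = (4*(-7) + (6 + 30))*380 = (-28 + 36)*380 = 8*380 = 3040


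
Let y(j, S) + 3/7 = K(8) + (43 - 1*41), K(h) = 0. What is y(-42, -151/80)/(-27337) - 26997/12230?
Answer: -5166253453/2340320570 ≈ -2.2075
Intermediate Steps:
y(j, S) = 11/7 (y(j, S) = -3/7 + (0 + (43 - 1*41)) = -3/7 + (0 + (43 - 41)) = -3/7 + (0 + 2) = -3/7 + 2 = 11/7)
y(-42, -151/80)/(-27337) - 26997/12230 = (11/7)/(-27337) - 26997/12230 = (11/7)*(-1/27337) - 26997*1/12230 = -11/191359 - 26997/12230 = -5166253453/2340320570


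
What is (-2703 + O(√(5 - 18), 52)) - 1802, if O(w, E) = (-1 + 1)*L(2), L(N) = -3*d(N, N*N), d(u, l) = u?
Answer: -4505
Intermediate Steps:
L(N) = -3*N
O(w, E) = 0 (O(w, E) = (-1 + 1)*(-3*2) = 0*(-6) = 0)
(-2703 + O(√(5 - 18), 52)) - 1802 = (-2703 + 0) - 1802 = -2703 - 1802 = -4505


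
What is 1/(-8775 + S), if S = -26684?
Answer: -1/35459 ≈ -2.8202e-5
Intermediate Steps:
1/(-8775 + S) = 1/(-8775 - 26684) = 1/(-35459) = -1/35459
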